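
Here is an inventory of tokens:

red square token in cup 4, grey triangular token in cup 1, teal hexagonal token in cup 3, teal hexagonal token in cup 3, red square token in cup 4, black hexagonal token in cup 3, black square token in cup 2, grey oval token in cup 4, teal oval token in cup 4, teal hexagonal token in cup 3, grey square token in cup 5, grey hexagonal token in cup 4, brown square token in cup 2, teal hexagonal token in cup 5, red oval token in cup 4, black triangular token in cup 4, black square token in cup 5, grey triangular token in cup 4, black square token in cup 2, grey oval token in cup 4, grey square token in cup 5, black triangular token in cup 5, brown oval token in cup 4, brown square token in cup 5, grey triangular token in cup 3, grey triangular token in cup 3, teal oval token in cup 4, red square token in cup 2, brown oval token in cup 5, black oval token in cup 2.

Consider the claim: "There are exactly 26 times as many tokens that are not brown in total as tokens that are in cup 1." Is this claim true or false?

True

There are 26 tokens that are not brown.
There is 1 token in cup 1.
The claim requires 26 = 26 × 1 = 26, which holds.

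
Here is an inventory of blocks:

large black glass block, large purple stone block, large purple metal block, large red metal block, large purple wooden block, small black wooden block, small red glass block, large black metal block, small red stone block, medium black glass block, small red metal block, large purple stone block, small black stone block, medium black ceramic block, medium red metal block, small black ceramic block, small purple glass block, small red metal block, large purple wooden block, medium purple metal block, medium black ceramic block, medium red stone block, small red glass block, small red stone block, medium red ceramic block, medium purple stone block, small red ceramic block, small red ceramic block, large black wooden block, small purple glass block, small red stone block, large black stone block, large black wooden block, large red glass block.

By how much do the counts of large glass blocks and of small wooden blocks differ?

1

large glass blocks: 2. small wooden blocks: 1.
|2 − 1| = 2 − 1 = 1.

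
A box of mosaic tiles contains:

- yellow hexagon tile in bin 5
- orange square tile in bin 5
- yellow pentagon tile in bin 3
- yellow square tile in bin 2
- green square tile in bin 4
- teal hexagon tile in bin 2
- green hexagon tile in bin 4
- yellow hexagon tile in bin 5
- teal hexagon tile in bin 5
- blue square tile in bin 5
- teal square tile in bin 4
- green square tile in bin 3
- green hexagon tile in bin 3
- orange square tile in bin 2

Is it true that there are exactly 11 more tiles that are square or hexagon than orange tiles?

True

tiles that are square or hexagon: 13.
orange tiles: 2.
The claim requires 13 − 2 (= 11) to equal 11, which holds.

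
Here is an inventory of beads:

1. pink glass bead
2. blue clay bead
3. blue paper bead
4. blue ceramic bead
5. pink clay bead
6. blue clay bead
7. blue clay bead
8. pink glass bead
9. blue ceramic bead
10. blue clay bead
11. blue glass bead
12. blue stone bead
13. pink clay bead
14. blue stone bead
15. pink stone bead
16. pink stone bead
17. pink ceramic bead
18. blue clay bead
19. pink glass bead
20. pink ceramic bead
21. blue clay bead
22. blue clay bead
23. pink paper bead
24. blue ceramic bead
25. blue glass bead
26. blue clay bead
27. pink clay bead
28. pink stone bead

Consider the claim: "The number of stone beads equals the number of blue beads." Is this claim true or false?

False

|stone beads| = 5.
|blue beads| = 16.
The claim requires 5 = 16, which does not hold.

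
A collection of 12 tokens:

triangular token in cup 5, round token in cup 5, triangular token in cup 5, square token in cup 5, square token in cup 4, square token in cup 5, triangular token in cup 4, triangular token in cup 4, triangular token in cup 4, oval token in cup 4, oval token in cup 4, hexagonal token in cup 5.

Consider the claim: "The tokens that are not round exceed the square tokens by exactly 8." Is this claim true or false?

True

There are 11 tokens that are not round.
There are 3 square tokens.
The claim requires 11 − 3 (= 8) to equal 8, which holds.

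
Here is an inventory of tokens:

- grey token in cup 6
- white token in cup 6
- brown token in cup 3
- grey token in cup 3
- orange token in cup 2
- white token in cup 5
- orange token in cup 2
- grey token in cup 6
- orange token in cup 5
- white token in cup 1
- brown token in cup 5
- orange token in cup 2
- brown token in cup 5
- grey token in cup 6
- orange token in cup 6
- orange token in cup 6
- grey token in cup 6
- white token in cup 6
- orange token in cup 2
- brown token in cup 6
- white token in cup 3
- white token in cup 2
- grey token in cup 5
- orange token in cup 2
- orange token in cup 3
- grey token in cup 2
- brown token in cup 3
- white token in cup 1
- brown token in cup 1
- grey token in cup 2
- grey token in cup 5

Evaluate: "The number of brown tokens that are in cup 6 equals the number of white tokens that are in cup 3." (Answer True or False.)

brown tokens in cup 6: 1.
white tokens in cup 3: 1.
The claim requires 1 = 1, which holds.

True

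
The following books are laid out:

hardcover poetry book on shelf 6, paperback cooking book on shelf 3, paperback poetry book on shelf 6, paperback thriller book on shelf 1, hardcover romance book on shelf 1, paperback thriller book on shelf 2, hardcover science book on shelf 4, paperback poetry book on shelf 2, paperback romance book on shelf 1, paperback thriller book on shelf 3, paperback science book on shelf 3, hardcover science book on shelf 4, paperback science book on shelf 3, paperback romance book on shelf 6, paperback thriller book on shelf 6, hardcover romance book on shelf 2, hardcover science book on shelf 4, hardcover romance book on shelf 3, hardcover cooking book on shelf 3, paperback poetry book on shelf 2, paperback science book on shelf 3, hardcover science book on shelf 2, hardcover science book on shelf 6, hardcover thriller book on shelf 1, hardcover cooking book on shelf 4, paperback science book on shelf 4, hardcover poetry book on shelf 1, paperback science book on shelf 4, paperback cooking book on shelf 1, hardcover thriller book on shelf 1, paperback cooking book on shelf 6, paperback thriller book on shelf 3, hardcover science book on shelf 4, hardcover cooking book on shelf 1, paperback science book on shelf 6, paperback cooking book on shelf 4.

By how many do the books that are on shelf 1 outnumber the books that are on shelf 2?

3

books on shelf 1: 8.
books on shelf 2: 5.
8 − 5 = 3.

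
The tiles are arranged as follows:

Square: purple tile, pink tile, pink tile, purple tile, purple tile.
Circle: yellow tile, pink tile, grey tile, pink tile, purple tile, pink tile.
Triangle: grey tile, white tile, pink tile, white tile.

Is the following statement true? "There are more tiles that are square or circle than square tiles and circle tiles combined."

tiles that are square or circle: 11.
square tiles: 5; circle tiles: 6; combined: 5 + 6 = 11.
The claim requires 11 > 11, which does not hold.

False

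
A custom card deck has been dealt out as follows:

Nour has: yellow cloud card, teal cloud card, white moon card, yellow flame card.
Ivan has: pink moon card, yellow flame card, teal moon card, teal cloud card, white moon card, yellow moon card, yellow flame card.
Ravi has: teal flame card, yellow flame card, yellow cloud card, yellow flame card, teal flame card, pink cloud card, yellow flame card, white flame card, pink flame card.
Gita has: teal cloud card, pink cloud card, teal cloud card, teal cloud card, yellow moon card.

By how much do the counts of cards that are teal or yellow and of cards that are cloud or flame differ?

1

cards that are teal or yellow: 18. cards that are cloud or flame: 19.
|18 − 19| = 19 − 18 = 1.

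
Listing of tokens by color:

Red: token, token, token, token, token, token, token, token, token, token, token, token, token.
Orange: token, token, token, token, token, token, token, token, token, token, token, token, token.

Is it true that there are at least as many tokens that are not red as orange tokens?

True

There are 13 tokens that are not red.
There are 13 orange tokens.
The claim requires 13 ≥ 13, which holds.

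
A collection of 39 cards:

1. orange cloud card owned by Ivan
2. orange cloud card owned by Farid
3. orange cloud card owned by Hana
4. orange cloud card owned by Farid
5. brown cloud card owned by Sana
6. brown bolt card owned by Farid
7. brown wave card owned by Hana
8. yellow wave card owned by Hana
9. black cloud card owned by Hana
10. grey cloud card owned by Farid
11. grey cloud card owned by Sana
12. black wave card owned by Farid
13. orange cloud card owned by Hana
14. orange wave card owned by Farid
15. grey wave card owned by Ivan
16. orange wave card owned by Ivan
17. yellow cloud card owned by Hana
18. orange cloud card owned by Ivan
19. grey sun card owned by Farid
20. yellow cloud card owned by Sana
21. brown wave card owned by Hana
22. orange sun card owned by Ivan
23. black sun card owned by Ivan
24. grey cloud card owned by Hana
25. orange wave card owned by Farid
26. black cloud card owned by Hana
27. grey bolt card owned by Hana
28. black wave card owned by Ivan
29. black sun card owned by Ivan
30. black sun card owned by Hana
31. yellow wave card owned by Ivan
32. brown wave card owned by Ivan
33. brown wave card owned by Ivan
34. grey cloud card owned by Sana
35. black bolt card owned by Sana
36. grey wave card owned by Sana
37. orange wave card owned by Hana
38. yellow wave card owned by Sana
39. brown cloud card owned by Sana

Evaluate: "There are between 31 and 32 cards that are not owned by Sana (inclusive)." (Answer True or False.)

cards that are not owned by Sana: 31.
The claim requires 31 ≤ 31 ≤ 32, which holds.

True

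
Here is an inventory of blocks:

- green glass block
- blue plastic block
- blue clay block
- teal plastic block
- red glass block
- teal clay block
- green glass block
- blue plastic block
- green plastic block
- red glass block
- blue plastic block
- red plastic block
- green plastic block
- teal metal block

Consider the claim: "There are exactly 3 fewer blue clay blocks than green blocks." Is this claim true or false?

True

blue clay blocks: 1.
green blocks: 4.
The claim requires 4 − 1 (= 3) to equal 3, which holds.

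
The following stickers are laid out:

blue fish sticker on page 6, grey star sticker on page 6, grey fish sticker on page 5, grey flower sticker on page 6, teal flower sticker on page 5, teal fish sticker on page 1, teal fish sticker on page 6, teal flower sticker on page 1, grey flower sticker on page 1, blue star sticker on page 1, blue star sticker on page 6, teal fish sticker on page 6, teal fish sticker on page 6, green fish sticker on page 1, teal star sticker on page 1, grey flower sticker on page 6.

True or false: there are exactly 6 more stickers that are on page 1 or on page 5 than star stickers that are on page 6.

True

There are 8 stickers on page 1 or on page 5.
There are 2 star stickers on page 6.
The claim requires 8 − 2 (= 6) to equal 6, which holds.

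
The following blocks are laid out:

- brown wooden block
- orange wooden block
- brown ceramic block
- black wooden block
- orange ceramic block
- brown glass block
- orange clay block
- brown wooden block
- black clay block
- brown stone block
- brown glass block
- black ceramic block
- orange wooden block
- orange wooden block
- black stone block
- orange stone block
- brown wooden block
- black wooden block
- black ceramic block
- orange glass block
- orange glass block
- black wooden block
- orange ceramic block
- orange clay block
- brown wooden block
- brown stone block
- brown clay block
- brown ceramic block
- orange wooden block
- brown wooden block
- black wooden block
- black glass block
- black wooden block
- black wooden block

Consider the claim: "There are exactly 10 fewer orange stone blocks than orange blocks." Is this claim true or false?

True

There is 1 orange stone block.
There are 11 orange blocks.
The claim requires 11 − 1 (= 10) to equal 10, which holds.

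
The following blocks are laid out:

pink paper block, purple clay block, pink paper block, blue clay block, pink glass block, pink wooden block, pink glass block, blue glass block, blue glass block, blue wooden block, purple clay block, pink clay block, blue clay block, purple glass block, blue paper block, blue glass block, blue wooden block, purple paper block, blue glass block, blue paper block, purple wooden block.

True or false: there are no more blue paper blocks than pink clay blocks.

False

There are 2 blue paper blocks.
There is 1 pink clay block.
The claim requires 2 ≤ 1, which does not hold.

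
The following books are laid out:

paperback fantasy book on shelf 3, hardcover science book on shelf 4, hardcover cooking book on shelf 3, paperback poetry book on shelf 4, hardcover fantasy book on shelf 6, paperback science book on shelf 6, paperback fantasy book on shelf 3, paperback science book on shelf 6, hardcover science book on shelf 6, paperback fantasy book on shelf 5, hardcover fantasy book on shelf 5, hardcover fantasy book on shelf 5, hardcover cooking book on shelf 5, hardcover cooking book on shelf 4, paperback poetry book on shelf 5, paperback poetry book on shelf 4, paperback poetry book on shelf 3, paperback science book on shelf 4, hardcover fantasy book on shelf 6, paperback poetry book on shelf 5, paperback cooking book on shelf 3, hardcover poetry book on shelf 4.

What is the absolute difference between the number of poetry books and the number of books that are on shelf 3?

poetry books: 6. books on shelf 3: 5.
|6 − 5| = 6 − 5 = 1.

1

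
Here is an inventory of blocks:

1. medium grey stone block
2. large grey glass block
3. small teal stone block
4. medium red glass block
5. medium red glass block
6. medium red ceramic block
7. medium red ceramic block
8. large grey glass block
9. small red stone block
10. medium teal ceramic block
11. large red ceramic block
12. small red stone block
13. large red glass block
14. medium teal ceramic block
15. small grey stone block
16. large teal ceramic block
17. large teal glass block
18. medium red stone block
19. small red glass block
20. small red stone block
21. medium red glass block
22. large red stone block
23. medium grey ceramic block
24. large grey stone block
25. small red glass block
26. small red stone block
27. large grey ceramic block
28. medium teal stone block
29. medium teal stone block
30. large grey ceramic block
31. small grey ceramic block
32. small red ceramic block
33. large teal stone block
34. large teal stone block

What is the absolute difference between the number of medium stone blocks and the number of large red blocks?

medium stone blocks: 4. large red blocks: 3.
|4 − 3| = 4 − 3 = 1.

1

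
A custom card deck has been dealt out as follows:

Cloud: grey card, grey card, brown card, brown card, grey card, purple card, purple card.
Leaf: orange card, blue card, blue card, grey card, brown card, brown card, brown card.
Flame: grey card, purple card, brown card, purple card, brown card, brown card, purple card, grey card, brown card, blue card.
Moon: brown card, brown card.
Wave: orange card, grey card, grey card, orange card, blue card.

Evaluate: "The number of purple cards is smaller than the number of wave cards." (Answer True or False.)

False

|purple cards| = 5.
|wave cards| = 5.
The claim requires 5 < 5, which does not hold.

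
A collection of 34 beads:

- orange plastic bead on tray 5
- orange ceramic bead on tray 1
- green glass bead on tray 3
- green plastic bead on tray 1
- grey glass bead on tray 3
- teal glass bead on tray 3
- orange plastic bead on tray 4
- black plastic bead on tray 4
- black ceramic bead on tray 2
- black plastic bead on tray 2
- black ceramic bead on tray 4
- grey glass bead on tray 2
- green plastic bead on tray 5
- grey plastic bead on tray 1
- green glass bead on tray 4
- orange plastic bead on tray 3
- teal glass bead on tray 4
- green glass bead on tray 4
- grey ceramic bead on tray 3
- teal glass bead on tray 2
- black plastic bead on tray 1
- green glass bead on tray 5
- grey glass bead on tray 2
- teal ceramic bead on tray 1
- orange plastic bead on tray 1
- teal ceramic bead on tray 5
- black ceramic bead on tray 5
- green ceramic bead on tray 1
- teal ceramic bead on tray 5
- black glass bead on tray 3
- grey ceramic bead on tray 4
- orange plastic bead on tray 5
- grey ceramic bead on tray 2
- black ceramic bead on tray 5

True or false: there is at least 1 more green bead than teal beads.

True

green beads: 7.
teal beads: 6.
The claim requires 7 − 6 = 1 ≥ 1, which holds.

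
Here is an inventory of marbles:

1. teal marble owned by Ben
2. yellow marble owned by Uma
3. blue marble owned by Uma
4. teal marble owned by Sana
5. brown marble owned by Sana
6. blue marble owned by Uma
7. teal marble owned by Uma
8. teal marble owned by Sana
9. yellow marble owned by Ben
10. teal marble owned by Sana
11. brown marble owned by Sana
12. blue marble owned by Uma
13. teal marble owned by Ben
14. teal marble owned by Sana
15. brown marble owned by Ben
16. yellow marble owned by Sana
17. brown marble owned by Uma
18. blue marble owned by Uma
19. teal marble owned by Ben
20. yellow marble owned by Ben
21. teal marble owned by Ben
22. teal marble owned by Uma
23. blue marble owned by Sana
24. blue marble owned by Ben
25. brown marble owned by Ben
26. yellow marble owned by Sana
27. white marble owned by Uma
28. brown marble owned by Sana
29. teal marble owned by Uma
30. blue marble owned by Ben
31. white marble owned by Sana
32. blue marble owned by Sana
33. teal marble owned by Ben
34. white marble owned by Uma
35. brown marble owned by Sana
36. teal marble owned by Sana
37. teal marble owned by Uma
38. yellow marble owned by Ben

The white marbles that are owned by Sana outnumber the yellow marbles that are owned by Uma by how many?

white marbles owned by Sana: 1.
yellow marbles owned by Uma: 1.
1 − 1 = 0.

0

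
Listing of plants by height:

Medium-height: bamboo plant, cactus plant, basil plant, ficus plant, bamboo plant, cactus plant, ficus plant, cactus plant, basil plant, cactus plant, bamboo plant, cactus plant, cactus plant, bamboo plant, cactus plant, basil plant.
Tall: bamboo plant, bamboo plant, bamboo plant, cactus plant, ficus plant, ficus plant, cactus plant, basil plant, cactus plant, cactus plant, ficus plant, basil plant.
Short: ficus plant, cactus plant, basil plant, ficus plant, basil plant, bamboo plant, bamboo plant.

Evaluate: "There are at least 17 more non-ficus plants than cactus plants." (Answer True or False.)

False

|non-ficus plants| = 28.
|cactus plants| = 12.
The claim requires 28 − 12 = 16 ≥ 17, which does not hold.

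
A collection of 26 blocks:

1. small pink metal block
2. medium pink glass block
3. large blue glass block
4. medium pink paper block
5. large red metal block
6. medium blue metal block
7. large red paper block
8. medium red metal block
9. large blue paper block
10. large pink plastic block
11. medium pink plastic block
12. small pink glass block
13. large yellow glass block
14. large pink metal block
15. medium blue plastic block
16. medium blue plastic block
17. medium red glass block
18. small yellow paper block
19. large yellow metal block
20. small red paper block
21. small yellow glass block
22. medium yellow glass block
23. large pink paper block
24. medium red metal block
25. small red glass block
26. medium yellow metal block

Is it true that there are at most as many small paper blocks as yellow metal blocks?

True

There are 2 small paper blocks.
There are 2 yellow metal blocks.
The claim requires 2 ≤ 2, which holds.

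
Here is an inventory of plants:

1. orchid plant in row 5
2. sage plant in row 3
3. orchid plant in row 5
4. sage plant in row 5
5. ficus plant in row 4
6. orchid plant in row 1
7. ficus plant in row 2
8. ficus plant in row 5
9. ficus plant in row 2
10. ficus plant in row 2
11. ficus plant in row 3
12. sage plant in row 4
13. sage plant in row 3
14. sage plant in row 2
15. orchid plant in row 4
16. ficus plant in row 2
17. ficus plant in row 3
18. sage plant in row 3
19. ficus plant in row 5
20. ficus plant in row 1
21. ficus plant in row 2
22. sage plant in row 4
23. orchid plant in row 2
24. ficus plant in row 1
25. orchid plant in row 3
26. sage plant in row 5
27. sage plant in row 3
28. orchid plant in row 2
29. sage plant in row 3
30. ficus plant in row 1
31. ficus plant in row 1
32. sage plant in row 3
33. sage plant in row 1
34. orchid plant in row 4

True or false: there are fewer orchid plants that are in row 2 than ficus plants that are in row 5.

False

|orchid plants in row 2| = 2.
|ficus plants in row 5| = 2.
The claim requires 2 < 2, which does not hold.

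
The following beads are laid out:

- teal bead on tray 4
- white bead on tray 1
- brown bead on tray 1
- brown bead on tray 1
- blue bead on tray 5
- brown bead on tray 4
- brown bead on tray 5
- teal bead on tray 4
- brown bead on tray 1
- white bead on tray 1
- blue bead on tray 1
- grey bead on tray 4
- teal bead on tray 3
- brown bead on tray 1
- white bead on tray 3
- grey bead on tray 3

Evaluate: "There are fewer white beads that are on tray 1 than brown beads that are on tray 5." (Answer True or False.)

white beads on tray 1: 2.
brown beads on tray 5: 1.
The claim requires 2 < 1, which does not hold.

False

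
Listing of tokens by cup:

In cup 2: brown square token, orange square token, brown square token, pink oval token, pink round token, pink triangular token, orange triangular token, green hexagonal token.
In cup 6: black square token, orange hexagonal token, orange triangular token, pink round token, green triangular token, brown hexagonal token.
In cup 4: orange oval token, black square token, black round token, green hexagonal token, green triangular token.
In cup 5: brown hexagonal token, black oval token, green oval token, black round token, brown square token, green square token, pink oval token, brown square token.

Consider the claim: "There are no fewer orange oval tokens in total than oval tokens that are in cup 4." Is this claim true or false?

|orange oval tokens| = 1.
|oval tokens in cup 4| = 1.
The claim requires 1 ≥ 1, which holds.

True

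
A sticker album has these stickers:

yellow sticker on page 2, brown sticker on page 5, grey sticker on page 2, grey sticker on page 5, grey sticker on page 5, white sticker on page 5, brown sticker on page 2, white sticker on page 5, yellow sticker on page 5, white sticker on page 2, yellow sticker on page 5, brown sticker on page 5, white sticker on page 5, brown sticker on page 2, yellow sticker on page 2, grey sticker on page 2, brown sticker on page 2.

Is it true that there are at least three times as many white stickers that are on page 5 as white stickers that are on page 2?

True

white stickers on page 5: 3.
white stickers on page 2: 1.
The claim requires 3 ≥ 3 × 1 = 3, which holds.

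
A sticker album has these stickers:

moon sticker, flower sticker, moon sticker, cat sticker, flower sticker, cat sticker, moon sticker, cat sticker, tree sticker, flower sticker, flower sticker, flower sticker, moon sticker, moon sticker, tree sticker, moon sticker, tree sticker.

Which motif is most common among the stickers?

moon

Counts by motif: moon 6, flower 5, cat 3, tree 3.
The maximum is 6, held uniquely by moon.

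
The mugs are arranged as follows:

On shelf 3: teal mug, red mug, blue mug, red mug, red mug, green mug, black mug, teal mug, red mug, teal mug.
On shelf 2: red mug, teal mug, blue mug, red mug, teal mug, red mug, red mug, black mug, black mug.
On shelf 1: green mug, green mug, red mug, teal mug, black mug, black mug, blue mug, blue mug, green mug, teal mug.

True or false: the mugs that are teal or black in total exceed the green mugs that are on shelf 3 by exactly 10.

There are 12 mugs that are teal or black.
There is 1 green mug on shelf 3.
The claim requires 12 − 1 (= 11) to equal 10, which does not hold.

False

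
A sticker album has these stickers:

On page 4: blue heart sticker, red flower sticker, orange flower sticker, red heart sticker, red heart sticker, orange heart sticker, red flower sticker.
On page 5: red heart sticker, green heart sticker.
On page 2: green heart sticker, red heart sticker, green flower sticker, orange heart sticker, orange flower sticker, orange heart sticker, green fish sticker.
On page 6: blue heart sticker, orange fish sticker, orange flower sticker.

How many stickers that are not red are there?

Total stickers: 19; with the excluded value: 6; remaining 19 − 6 = 13.

13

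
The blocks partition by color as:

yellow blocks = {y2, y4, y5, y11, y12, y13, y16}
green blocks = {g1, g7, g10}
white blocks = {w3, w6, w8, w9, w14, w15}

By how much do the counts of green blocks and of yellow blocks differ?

green blocks: 3. yellow blocks: 7.
|3 − 7| = 7 − 3 = 4.

4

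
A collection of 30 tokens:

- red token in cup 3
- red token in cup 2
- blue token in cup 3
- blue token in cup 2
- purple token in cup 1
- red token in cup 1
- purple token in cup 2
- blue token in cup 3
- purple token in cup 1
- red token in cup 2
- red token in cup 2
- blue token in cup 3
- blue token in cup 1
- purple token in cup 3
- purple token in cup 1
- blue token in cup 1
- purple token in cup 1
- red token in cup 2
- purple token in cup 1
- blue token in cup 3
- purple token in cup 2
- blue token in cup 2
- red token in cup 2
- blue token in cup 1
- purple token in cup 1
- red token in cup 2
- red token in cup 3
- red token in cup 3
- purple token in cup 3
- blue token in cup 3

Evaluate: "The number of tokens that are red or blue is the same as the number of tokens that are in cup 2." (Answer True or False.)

False

tokens that are red or blue: 20.
tokens in cup 2: 10.
The claim requires 20 = 10, which does not hold.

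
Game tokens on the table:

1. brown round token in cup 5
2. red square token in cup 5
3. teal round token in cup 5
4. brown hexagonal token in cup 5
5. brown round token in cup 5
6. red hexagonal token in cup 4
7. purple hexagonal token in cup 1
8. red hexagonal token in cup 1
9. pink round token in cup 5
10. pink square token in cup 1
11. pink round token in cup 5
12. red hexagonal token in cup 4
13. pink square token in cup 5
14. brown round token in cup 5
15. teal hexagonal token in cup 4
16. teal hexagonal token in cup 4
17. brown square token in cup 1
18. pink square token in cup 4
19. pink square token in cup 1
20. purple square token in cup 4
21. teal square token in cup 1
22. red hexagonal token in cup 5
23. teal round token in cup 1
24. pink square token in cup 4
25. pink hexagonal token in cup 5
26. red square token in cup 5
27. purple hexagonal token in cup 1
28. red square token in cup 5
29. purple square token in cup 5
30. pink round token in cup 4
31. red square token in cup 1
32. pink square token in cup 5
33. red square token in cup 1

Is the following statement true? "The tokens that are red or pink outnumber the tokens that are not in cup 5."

|tokens that are red or pink| = 19.
|tokens that are not in cup 5| = 18.
The claim requires 19 > 18, which holds.

True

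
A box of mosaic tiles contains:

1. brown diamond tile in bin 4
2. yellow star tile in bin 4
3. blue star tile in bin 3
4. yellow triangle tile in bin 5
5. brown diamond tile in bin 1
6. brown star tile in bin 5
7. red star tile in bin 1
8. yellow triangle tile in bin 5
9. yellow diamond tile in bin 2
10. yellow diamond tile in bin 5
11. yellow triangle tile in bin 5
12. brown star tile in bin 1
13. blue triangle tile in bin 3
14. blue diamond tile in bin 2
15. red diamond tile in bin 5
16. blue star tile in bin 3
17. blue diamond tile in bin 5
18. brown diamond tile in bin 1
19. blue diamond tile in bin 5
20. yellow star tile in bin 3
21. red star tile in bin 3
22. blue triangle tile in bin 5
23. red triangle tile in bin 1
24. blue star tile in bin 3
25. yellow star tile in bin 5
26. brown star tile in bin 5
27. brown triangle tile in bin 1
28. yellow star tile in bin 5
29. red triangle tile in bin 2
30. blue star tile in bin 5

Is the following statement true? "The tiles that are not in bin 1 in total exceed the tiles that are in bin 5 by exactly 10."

tiles that are not in bin 1: 24.
tiles in bin 5: 13.
The claim requires 24 − 13 (= 11) to equal 10, which does not hold.

False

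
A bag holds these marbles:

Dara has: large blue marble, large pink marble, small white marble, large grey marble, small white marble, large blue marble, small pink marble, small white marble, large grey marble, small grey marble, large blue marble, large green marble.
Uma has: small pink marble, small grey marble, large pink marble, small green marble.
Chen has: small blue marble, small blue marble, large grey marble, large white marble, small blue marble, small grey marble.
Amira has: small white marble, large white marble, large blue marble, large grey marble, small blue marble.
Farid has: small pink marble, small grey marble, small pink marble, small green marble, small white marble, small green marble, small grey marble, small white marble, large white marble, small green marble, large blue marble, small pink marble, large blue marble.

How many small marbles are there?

24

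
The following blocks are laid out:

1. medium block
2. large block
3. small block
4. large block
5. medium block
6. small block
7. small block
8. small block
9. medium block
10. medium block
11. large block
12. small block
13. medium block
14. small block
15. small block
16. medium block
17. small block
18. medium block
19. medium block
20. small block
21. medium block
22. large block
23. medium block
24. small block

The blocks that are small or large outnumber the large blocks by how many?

10

blocks that are small or large: 14.
large blocks: 4.
14 − 4 = 10.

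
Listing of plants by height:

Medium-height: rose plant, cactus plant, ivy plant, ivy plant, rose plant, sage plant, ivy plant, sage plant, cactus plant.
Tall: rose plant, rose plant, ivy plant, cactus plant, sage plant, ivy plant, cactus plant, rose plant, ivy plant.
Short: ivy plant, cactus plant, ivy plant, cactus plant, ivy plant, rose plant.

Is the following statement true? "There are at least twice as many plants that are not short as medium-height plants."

True

|plants that are not short| = 18.
|medium-height plants| = 9.
The claim requires 18 ≥ 2 × 9 = 18, which holds.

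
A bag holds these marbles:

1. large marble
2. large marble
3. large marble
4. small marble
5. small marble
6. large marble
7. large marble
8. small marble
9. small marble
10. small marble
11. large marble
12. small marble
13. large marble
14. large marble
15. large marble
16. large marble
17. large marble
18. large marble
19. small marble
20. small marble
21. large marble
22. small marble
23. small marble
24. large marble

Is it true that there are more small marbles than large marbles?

False

There are 10 small marbles.
There are 14 large marbles.
The claim requires 10 > 14, which does not hold.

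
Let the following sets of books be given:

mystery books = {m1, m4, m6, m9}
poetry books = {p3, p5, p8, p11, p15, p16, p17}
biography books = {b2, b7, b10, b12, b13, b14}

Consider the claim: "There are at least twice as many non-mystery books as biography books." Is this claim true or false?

True

There are 13 non-mystery books.
There are 6 biography books.
The claim requires 13 ≥ 2 × 6 = 12, which holds.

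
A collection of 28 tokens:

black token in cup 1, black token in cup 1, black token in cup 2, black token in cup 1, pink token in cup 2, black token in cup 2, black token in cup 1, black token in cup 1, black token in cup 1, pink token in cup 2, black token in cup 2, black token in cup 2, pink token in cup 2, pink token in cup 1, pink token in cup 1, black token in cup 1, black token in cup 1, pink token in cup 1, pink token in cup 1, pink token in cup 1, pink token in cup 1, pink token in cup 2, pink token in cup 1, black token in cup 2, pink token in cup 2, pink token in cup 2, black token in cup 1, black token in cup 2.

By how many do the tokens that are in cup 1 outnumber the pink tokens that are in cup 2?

10

tokens in cup 1: 16.
pink tokens in cup 2: 6.
16 − 6 = 10.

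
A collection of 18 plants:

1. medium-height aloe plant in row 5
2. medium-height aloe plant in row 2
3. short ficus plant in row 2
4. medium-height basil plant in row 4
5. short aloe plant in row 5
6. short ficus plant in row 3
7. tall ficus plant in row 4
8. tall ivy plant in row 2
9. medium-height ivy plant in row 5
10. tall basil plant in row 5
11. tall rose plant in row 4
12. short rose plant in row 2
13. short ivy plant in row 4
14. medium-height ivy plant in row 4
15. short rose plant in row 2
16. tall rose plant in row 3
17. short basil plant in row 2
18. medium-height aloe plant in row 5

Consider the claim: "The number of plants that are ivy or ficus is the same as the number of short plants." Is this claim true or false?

There are 7 plants that are ivy or ficus.
There are 7 short plants.
The claim requires 7 = 7, which holds.

True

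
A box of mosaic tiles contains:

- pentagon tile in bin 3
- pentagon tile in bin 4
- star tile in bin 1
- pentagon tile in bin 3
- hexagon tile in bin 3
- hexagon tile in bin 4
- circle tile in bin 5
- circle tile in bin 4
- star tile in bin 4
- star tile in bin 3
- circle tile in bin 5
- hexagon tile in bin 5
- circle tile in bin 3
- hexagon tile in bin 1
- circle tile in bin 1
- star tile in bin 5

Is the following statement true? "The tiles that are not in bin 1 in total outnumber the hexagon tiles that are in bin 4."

|tiles that are not in bin 1| = 13.
|hexagon tiles in bin 4| = 1.
The claim requires 13 > 1, which holds.

True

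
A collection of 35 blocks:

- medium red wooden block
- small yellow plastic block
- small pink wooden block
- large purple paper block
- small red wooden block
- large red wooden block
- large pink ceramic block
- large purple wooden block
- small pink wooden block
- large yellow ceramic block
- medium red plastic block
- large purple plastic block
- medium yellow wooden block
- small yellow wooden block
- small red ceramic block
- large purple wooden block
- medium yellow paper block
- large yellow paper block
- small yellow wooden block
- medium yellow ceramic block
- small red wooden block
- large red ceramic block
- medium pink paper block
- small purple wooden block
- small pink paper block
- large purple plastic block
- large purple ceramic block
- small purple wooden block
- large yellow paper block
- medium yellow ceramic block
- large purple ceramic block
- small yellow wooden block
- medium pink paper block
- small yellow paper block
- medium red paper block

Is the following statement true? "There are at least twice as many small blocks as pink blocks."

True

small blocks: 13.
pink blocks: 6.
The claim requires 13 ≥ 2 × 6 = 12, which holds.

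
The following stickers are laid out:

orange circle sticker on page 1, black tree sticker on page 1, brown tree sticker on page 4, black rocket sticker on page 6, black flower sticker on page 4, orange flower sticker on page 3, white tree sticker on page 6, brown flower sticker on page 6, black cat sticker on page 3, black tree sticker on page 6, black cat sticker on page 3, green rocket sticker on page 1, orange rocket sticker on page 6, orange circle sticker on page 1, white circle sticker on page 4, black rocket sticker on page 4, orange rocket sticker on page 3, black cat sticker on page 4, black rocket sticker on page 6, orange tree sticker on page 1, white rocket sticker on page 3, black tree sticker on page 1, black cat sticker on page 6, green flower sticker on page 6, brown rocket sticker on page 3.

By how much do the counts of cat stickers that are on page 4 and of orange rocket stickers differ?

1

cat stickers on page 4: 1. orange rocket stickers: 2.
|1 − 2| = 2 − 1 = 1.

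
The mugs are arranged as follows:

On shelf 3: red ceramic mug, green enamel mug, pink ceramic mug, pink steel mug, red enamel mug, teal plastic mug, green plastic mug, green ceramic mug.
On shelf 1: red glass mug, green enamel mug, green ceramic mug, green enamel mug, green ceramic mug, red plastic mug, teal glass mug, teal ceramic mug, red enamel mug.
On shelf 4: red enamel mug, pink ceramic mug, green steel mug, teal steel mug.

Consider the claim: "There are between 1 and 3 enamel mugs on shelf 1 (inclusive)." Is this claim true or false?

True

There are 3 enamel mugs on shelf 1.
The claim requires 1 ≤ 3 ≤ 3, which holds.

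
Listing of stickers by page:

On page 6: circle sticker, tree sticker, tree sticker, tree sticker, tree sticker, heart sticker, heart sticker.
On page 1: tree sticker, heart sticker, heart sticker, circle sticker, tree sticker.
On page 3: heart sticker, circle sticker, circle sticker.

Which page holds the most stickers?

Counts by page: page 6→7, page 1→5, page 3→3.
The maximum is 7, held uniquely by page 6.

page 6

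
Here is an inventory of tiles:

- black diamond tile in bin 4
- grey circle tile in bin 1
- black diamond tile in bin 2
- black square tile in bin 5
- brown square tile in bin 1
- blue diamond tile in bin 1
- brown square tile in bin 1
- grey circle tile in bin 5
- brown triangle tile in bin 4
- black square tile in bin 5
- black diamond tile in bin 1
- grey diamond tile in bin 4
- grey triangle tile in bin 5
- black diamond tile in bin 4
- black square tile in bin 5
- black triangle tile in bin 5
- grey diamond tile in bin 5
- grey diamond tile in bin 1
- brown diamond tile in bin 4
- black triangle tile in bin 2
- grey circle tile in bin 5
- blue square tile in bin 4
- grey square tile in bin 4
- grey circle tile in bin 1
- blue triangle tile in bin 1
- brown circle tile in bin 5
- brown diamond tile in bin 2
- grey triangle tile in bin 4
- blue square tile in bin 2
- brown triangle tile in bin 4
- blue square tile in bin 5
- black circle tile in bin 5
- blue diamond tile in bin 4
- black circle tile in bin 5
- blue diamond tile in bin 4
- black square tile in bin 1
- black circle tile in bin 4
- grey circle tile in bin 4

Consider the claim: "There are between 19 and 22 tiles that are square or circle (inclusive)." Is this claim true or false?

True

tiles that are square or circle: 19.
The claim requires 19 ≤ 19 ≤ 22, which holds.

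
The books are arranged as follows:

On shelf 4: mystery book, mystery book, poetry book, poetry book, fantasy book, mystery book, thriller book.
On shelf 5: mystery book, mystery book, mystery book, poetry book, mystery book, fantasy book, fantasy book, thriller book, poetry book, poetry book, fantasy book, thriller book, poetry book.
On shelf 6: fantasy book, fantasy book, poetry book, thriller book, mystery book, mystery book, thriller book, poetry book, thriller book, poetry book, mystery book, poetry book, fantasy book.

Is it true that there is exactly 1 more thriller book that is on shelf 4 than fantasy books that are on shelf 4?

False

thriller books on shelf 4: 1.
fantasy books on shelf 4: 1.
The claim requires 1 − 1 (= 0) to equal 1, which does not hold.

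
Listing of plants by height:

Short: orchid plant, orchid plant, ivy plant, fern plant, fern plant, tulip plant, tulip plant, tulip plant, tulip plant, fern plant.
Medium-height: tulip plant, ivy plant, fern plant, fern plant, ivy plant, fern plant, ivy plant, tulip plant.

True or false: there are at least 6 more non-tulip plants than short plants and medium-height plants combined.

non-tulip plants: 12.
short plants: 10; medium-height plants: 8; combined: 10 + 8 = 18.
The claim requires 12 − 18 = -6 ≥ 6, which does not hold.

False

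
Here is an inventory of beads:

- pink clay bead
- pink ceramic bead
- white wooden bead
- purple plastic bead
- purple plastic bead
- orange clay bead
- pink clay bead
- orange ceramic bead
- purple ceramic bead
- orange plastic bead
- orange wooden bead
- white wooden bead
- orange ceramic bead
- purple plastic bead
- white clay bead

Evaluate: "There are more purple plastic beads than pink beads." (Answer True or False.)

False

purple plastic beads: 3.
pink beads: 3.
The claim requires 3 > 3, which does not hold.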